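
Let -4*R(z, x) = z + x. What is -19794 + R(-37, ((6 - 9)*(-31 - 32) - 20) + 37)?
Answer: -79345/4 ≈ -19836.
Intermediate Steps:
R(z, x) = -x/4 - z/4 (R(z, x) = -(z + x)/4 = -(x + z)/4 = -x/4 - z/4)
-19794 + R(-37, ((6 - 9)*(-31 - 32) - 20) + 37) = -19794 + (-(((6 - 9)*(-31 - 32) - 20) + 37)/4 - 1/4*(-37)) = -19794 + (-((-3*(-63) - 20) + 37)/4 + 37/4) = -19794 + (-((189 - 20) + 37)/4 + 37/4) = -19794 + (-(169 + 37)/4 + 37/4) = -19794 + (-1/4*206 + 37/4) = -19794 + (-103/2 + 37/4) = -19794 - 169/4 = -79345/4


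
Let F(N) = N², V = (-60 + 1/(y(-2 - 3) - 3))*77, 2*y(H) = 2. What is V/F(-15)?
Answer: -9317/450 ≈ -20.704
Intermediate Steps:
y(H) = 1 (y(H) = (½)*2 = 1)
V = -9317/2 (V = (-60 + 1/(1 - 3))*77 = (-60 + 1/(-2))*77 = (-60 - ½)*77 = -121/2*77 = -9317/2 ≈ -4658.5)
V/F(-15) = -9317/(2*((-15)²)) = -9317/2/225 = -9317/2*1/225 = -9317/450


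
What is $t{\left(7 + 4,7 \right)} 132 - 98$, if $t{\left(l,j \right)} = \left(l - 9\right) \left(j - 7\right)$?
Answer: $-98$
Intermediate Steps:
$t{\left(l,j \right)} = \left(-9 + l\right) \left(-7 + j\right)$
$t{\left(7 + 4,7 \right)} 132 - 98 = \left(63 - 63 - 7 \left(7 + 4\right) + 7 \left(7 + 4\right)\right) 132 - 98 = \left(63 - 63 - 77 + 7 \cdot 11\right) 132 - 98 = \left(63 - 63 - 77 + 77\right) 132 - 98 = 0 \cdot 132 - 98 = 0 - 98 = -98$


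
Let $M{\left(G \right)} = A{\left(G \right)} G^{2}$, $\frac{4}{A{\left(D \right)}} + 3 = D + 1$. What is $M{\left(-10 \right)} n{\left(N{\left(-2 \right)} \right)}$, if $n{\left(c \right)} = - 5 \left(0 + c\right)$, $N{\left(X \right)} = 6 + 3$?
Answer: $1500$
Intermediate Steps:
$A{\left(D \right)} = \frac{4}{-2 + D}$ ($A{\left(D \right)} = \frac{4}{-3 + \left(D + 1\right)} = \frac{4}{-3 + \left(1 + D\right)} = \frac{4}{-2 + D}$)
$N{\left(X \right)} = 9$
$n{\left(c \right)} = - 5 c$
$M{\left(G \right)} = \frac{4 G^{2}}{-2 + G}$ ($M{\left(G \right)} = \frac{4}{-2 + G} G^{2} = \frac{4 G^{2}}{-2 + G}$)
$M{\left(-10 \right)} n{\left(N{\left(-2 \right)} \right)} = \frac{4 \left(-10\right)^{2}}{-2 - 10} \left(\left(-5\right) 9\right) = 4 \cdot 100 \frac{1}{-12} \left(-45\right) = 4 \cdot 100 \left(- \frac{1}{12}\right) \left(-45\right) = \left(- \frac{100}{3}\right) \left(-45\right) = 1500$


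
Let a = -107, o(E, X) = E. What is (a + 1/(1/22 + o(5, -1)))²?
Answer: 140541025/12321 ≈ 11407.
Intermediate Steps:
(a + 1/(1/22 + o(5, -1)))² = (-107 + 1/(1/22 + 5))² = (-107 + 1/(111/22))² = (-107 + 22/111)² = (-11855/111)² = 140541025/12321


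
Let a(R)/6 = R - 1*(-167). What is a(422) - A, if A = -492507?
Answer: 496041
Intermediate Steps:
a(R) = 1002 + 6*R (a(R) = 6*(R - 1*(-167)) = 6*(R + 167) = 6*(167 + R) = 1002 + 6*R)
a(422) - A = (1002 + 6*422) - 1*(-492507) = (1002 + 2532) + 492507 = 3534 + 492507 = 496041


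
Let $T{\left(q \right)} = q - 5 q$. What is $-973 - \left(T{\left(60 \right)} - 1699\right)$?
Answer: $966$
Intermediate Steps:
$T{\left(q \right)} = - 4 q$
$-973 - \left(T{\left(60 \right)} - 1699\right) = -973 - \left(\left(-4\right) 60 - 1699\right) = -973 - \left(-240 - 1699\right) = -973 - -1939 = -973 + 1939 = 966$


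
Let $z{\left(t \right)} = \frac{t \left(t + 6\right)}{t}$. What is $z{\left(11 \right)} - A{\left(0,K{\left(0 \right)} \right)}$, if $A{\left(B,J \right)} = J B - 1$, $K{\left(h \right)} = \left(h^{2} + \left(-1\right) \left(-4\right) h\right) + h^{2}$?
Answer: $18$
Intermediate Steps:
$K{\left(h \right)} = 2 h^{2} + 4 h$ ($K{\left(h \right)} = \left(h^{2} + 4 h\right) + h^{2} = 2 h^{2} + 4 h$)
$A{\left(B,J \right)} = -1 + B J$ ($A{\left(B,J \right)} = B J - 1 = -1 + B J$)
$z{\left(t \right)} = 6 + t$ ($z{\left(t \right)} = \frac{t \left(6 + t\right)}{t} = 6 + t$)
$z{\left(11 \right)} - A{\left(0,K{\left(0 \right)} \right)} = \left(6 + 11\right) - \left(-1 + 0 \cdot 2 \cdot 0 \left(2 + 0\right)\right) = 17 - \left(-1 + 0 \cdot 2 \cdot 0 \cdot 2\right) = 17 - \left(-1 + 0 \cdot 0\right) = 17 - \left(-1 + 0\right) = 17 - -1 = 17 + 1 = 18$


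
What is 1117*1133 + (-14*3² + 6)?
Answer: 1265441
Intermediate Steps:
1117*1133 + (-14*3² + 6) = 1265561 + (-14*9 + 6) = 1265561 + (-126 + 6) = 1265561 - 120 = 1265441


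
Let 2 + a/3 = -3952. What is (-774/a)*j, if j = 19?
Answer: 817/659 ≈ 1.2398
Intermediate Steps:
a = -11862 (a = -6 + 3*(-3952) = -6 - 11856 = -11862)
(-774/a)*j = -774/(-11862)*19 = -774*(-1/11862)*19 = (43/659)*19 = 817/659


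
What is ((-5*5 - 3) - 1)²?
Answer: 841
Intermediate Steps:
((-5*5 - 3) - 1)² = ((-25 - 3) - 1)² = (-28 - 1)² = (-29)² = 841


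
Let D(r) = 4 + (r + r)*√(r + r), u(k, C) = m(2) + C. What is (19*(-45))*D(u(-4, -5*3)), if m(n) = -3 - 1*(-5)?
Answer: -3420 + 22230*I*√26 ≈ -3420.0 + 1.1335e+5*I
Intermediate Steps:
m(n) = 2 (m(n) = -3 + 5 = 2)
u(k, C) = 2 + C
D(r) = 4 + 2*√2*r^(3/2) (D(r) = 4 + (2*r)*√(2*r) = 4 + (2*r)*(√2*√r) = 4 + 2*√2*r^(3/2))
(19*(-45))*D(u(-4, -5*3)) = (19*(-45))*(4 + 2*√2*(2 - 5*3)^(3/2)) = -855*(4 + 2*√2*(2 - 15)^(3/2)) = -855*(4 + 2*√2*(-13)^(3/2)) = -855*(4 + 2*√2*(-13*I*√13)) = -855*(4 - 26*I*√26) = -3420 + 22230*I*√26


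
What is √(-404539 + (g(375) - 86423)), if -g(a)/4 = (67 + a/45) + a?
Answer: I*√4434870/3 ≈ 701.97*I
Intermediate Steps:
g(a) = -268 - 184*a/45 (g(a) = -4*((67 + a/45) + a) = -4*(67 + 46*a/45) = -268 - 184*a/45)
√(-404539 + (g(375) - 86423)) = √(-404539 + ((-268 - 184/45*375) - 86423)) = √(-404539 + ((-268 - 4600/3) - 86423)) = √(-404539 + (-5404/3 - 86423)) = √(-404539 - 264673/3) = √(-1478290/3) = I*√4434870/3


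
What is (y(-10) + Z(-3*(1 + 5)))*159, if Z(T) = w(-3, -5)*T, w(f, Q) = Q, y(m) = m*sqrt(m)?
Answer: 14310 - 1590*I*sqrt(10) ≈ 14310.0 - 5028.0*I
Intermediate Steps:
y(m) = m**(3/2)
Z(T) = -5*T
(y(-10) + Z(-3*(1 + 5)))*159 = ((-10)**(3/2) - (-15)*(1 + 5))*159 = (-10*I*sqrt(10) - (-15)*6)*159 = (-10*I*sqrt(10) - 5*(-18))*159 = (-10*I*sqrt(10) + 90)*159 = (90 - 10*I*sqrt(10))*159 = 14310 - 1590*I*sqrt(10)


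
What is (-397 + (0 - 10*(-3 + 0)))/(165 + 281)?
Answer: -367/446 ≈ -0.82287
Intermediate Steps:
(-397 + (0 - 10*(-3 + 0)))/(165 + 281) = (-397 + (0 - 10*(-3)))/446 = (-397 + (0 + 30))*(1/446) = (-397 + 30)*(1/446) = -367*1/446 = -367/446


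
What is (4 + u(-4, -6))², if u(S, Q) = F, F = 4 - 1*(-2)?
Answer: 100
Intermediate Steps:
F = 6 (F = 4 + 2 = 6)
u(S, Q) = 6
(4 + u(-4, -6))² = (4 + 6)² = 10² = 100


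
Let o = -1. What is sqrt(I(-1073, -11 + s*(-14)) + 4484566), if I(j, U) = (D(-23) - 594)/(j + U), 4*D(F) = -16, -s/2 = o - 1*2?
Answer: sqrt(382372079078)/292 ≈ 2117.7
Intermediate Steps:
s = 6 (s = -2*(-1 - 1*2) = -2*(-1 - 2) = -2*(-3) = 6)
D(F) = -4 (D(F) = (1/4)*(-16) = -4)
I(j, U) = -598/(U + j) (I(j, U) = (-4 - 594)/(j + U) = -598/(U + j))
sqrt(I(-1073, -11 + s*(-14)) + 4484566) = sqrt(-598/((-11 + 6*(-14)) - 1073) + 4484566) = sqrt(-598/((-11 - 84) - 1073) + 4484566) = sqrt(-598/(-95 - 1073) + 4484566) = sqrt(-598/(-1168) + 4484566) = sqrt(-598*(-1/1168) + 4484566) = sqrt(299/584 + 4484566) = sqrt(2618986843/584) = sqrt(382372079078)/292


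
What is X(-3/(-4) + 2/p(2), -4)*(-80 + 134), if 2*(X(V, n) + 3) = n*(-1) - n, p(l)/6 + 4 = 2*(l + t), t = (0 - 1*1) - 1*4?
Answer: 54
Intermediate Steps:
t = -5 (t = (0 - 1) - 4 = -1 - 4 = -5)
p(l) = -84 + 12*l (p(l) = -24 + 6*(2*(l - 5)) = -24 + 6*(2*(-5 + l)) = -24 + 6*(-10 + 2*l) = -24 + (-60 + 12*l) = -84 + 12*l)
X(V, n) = -3 - n (X(V, n) = -3 + (n*(-1) - n)/2 = -3 + (-n - n)/2 = -3 + (-2*n)/2 = -3 - n)
X(-3/(-4) + 2/p(2), -4)*(-80 + 134) = (-3 - 1*(-4))*(-80 + 134) = (-3 + 4)*54 = 1*54 = 54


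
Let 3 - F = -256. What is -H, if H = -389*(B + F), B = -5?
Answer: 98806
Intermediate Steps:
F = 259 (F = 3 - 1*(-256) = 3 + 256 = 259)
H = -98806 (H = -389*(-5 + 259) = -389*254 = -98806)
-H = -1*(-98806) = 98806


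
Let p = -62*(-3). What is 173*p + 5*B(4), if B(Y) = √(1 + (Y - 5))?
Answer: 32178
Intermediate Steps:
p = 186
B(Y) = √(-4 + Y) (B(Y) = √(1 + (-5 + Y)) = √(-4 + Y))
173*p + 5*B(4) = 173*186 + 5*√(-4 + 4) = 32178 + 5*√0 = 32178 + 5*0 = 32178 + 0 = 32178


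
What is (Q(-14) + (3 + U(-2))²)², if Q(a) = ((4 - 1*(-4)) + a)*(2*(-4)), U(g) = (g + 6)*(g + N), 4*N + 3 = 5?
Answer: 3249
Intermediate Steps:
N = ½ (N = -¾ + (¼)*5 = -¾ + 5/4 = ½ ≈ 0.50000)
U(g) = (½ + g)*(6 + g) (U(g) = (g + 6)*(g + ½) = (6 + g)*(½ + g) = (½ + g)*(6 + g))
Q(a) = -64 - 8*a (Q(a) = ((4 + 4) + a)*(-8) = (8 + a)*(-8) = -64 - 8*a)
(Q(-14) + (3 + U(-2))²)² = ((-64 - 8*(-14)) + (3 + (3 + (-2)² + (13/2)*(-2)))²)² = ((-64 + 112) + (3 + (3 + 4 - 13))²)² = (48 + (3 - 6)²)² = (48 + (-3)²)² = (48 + 9)² = 57² = 3249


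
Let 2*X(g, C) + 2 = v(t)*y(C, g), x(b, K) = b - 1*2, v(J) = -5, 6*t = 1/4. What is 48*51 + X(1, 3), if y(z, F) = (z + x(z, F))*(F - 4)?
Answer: 2477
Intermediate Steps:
t = 1/24 (t = (1/6)/4 = (1/6)*(1/4) = 1/24 ≈ 0.041667)
x(b, K) = -2 + b (x(b, K) = b - 2 = -2 + b)
y(z, F) = (-4 + F)*(-2 + 2*z) (y(z, F) = (z + (-2 + z))*(F - 4) = (-2 + 2*z)*(-4 + F) = (-4 + F)*(-2 + 2*z))
X(g, C) = -21 + 5*g + 20*C - 5*C*g (X(g, C) = -1 + (-5*(8 - 8*C - 2*g + 2*g*C))/2 = -1 + (-5*(8 - 8*C - 2*g + 2*C*g))/2 = -1 + (-40 + 10*g + 40*C - 10*C*g)/2 = -1 + (-20 + 5*g + 20*C - 5*C*g) = -21 + 5*g + 20*C - 5*C*g)
48*51 + X(1, 3) = 48*51 + (-21 + 5*1 + 20*3 - 5*3*1) = 2448 + (-21 + 5 + 60 - 15) = 2448 + 29 = 2477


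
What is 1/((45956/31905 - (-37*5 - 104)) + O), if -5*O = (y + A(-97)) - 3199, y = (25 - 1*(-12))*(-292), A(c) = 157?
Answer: 31905/97617827 ≈ 0.00032684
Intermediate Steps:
y = -10804 (y = (25 + 12)*(-292) = 37*(-292) = -10804)
O = 13846/5 (O = -((-10804 + 157) - 3199)/5 = -(-10647 - 3199)/5 = -1/5*(-13846) = 13846/5 ≈ 2769.2)
1/((45956/31905 - (-37*5 - 104)) + O) = 1/((45956/31905 - (-37*5 - 104)) + 13846/5) = 1/((45956*(1/31905) - (-185 - 104)) + 13846/5) = 1/((45956/31905 - 1*(-289)) + 13846/5) = 1/((45956/31905 + 289) + 13846/5) = 1/(9266501/31905 + 13846/5) = 1/(97617827/31905) = 31905/97617827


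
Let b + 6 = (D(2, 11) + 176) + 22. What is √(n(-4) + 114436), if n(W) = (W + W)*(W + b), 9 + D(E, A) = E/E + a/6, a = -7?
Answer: 2*√254262/3 ≈ 336.16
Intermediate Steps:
D(E, A) = -55/6 (D(E, A) = -9 + (E/E - 7/6) = -9 + (1 - 7*⅙) = -9 + (1 - 7/6) = -9 - ⅙ = -55/6)
b = 1097/6 (b = -6 + ((-55/6 + 176) + 22) = -6 + (1001/6 + 22) = -6 + 1133/6 = 1097/6 ≈ 182.83)
n(W) = 2*W*(1097/6 + W) (n(W) = (W + W)*(W + 1097/6) = (2*W)*(1097/6 + W) = 2*W*(1097/6 + W))
√(n(-4) + 114436) = √((⅓)*(-4)*(1097 + 6*(-4)) + 114436) = √((⅓)*(-4)*(1097 - 24) + 114436) = √((⅓)*(-4)*1073 + 114436) = √(-4292/3 + 114436) = √(339016/3) = 2*√254262/3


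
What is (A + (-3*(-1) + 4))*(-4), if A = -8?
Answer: 4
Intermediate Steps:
(A + (-3*(-1) + 4))*(-4) = (-8 + (-3*(-1) + 4))*(-4) = (-8 + (3 + 4))*(-4) = (-8 + 7)*(-4) = -1*(-4) = 4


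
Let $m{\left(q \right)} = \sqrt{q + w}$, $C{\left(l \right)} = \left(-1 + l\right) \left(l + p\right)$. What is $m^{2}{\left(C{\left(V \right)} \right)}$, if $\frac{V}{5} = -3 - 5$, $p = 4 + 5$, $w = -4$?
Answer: $1267$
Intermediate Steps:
$p = 9$
$V = -40$ ($V = 5 \left(-3 - 5\right) = 5 \left(-8\right) = -40$)
$C{\left(l \right)} = \left(-1 + l\right) \left(9 + l\right)$ ($C{\left(l \right)} = \left(-1 + l\right) \left(l + 9\right) = \left(-1 + l\right) \left(9 + l\right)$)
$m{\left(q \right)} = \sqrt{-4 + q}$ ($m{\left(q \right)} = \sqrt{q - 4} = \sqrt{-4 + q}$)
$m^{2}{\left(C{\left(V \right)} \right)} = \left(\sqrt{-4 + \left(-9 + \left(-40\right)^{2} + 8 \left(-40\right)\right)}\right)^{2} = \left(\sqrt{-4 - -1271}\right)^{2} = \left(\sqrt{-4 + 1271}\right)^{2} = \left(\sqrt{1267}\right)^{2} = 1267$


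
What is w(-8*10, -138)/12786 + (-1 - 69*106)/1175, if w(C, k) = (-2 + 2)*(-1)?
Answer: -1463/235 ≈ -6.2255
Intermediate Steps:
w(C, k) = 0 (w(C, k) = 0*(-1) = 0)
w(-8*10, -138)/12786 + (-1 - 69*106)/1175 = 0/12786 + (-1 - 69*106)/1175 = 0*(1/12786) + (-1 - 7314)*(1/1175) = 0 - 7315*1/1175 = 0 - 1463/235 = -1463/235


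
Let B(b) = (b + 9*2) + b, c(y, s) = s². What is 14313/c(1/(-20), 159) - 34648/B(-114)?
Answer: 48830101/294945 ≈ 165.56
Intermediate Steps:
B(b) = 18 + 2*b (B(b) = (b + 18) + b = (18 + b) + b = 18 + 2*b)
14313/c(1/(-20), 159) - 34648/B(-114) = 14313/(159²) - 34648/(18 + 2*(-114)) = 14313/25281 - 34648/(18 - 228) = 14313*(1/25281) - 34648/(-210) = 4771/8427 - 34648*(-1/210) = 4771/8427 + 17324/105 = 48830101/294945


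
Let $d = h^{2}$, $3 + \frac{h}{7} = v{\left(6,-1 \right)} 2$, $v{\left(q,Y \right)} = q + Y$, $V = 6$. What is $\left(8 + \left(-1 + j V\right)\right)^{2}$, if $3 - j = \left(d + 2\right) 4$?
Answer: $3323176609$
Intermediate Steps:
$v{\left(q,Y \right)} = Y + q$
$h = 49$ ($h = -21 + 7 \left(-1 + 6\right) 2 = -21 + 7 \cdot 5 \cdot 2 = -21 + 7 \cdot 10 = -21 + 70 = 49$)
$d = 2401$ ($d = 49^{2} = 2401$)
$j = -9609$ ($j = 3 - \left(2401 + 2\right) 4 = 3 - 2403 \cdot 4 = 3 - 9612 = -9609$)
$\left(8 + \left(-1 + j V\right)\right)^{2} = \left(8 - 57655\right)^{2} = \left(-57647\right)^{2} = 3323176609$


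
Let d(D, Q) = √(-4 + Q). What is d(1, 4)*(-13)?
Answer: 0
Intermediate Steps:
d(1, 4)*(-13) = √(-4 + 4)*(-13) = √0*(-13) = 0*(-13) = 0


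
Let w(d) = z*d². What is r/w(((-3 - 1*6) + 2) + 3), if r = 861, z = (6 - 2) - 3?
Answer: 861/16 ≈ 53.813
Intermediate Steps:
z = 1 (z = 4 - 3 = 1)
w(d) = d² (w(d) = 1*d² = d²)
r/w(((-3 - 1*6) + 2) + 3) = 861/((((-3 - 1*6) + 2) + 3)²) = 861/((((-3 - 6) + 2) + 3)²) = 861/(((-9 + 2) + 3)²) = 861/((-7 + 3)²) = 861/((-4)²) = 861/16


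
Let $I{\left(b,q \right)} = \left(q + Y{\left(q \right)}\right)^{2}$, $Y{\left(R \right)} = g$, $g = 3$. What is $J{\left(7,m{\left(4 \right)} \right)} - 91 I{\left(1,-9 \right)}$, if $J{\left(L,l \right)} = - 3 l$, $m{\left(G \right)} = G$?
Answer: $-3288$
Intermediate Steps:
$Y{\left(R \right)} = 3$
$I{\left(b,q \right)} = \left(3 + q\right)^{2}$ ($I{\left(b,q \right)} = \left(q + 3\right)^{2} = \left(3 + q\right)^{2}$)
$J{\left(7,m{\left(4 \right)} \right)} - 91 I{\left(1,-9 \right)} = \left(-3\right) 4 - 91 \left(3 - 9\right)^{2} = -12 - 91 \left(-6\right)^{2} = -12 - 3276 = -3288$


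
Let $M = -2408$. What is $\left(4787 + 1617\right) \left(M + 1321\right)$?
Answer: $-6961148$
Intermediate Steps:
$\left(4787 + 1617\right) \left(M + 1321\right) = \left(4787 + 1617\right) \left(-2408 + 1321\right) = 6404 \left(-1087\right) = -6961148$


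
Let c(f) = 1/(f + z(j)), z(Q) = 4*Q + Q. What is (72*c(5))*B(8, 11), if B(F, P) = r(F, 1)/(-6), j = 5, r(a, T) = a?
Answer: -16/5 ≈ -3.2000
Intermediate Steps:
B(F, P) = -F/6 (B(F, P) = F/(-6) = F*(-⅙) = -F/6)
z(Q) = 5*Q
c(f) = 1/(25 + f) (c(f) = 1/(f + 5*5) = 1/(f + 25) = 1/(25 + f))
(72*c(5))*B(8, 11) = (72/(25 + 5))*(-⅙*8) = (72/30)*(-4/3) = (72*(1/30))*(-4/3) = (12/5)*(-4/3) = -16/5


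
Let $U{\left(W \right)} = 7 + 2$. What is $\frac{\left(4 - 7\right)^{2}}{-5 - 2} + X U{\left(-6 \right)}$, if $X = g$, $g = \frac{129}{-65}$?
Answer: $- \frac{8712}{455} \approx -19.147$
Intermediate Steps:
$U{\left(W \right)} = 9$
$g = - \frac{129}{65}$ ($g = 129 \left(- \frac{1}{65}\right) = - \frac{129}{65} \approx -1.9846$)
$X = - \frac{129}{65} \approx -1.9846$
$\frac{\left(4 - 7\right)^{2}}{-5 - 2} + X U{\left(-6 \right)} = \frac{\left(4 - 7\right)^{2}}{-5 - 2} - \frac{1161}{65} = \frac{\left(4 - 7\right)^{2}}{-7} - \frac{1161}{65} = \left(4 - 7\right)^{2} \left(- \frac{1}{7}\right) - \frac{1161}{65} = \left(-3\right)^{2} \left(- \frac{1}{7}\right) - \frac{1161}{65} = 9 \left(- \frac{1}{7}\right) - \frac{1161}{65} = - \frac{9}{7} - \frac{1161}{65} = - \frac{8712}{455}$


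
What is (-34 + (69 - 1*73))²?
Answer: 1444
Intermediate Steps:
(-34 + (69 - 1*73))² = (-34 + (69 - 73))² = (-34 - 4)² = (-38)² = 1444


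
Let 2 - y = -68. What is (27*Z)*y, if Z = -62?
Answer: -117180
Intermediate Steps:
y = 70 (y = 2 - 1*(-68) = 2 + 68 = 70)
(27*Z)*y = (27*(-62))*70 = -1674*70 = -117180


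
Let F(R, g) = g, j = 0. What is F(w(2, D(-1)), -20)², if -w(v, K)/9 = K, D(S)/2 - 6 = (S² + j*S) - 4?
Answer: 400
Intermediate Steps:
D(S) = 4 + 2*S² (D(S) = 12 + 2*((S² + 0*S) - 4) = 12 + 2*((S² + 0) - 4) = 12 + 2*(S² - 4) = 12 + 2*(-4 + S²) = 12 + (-8 + 2*S²) = 4 + 2*S²)
w(v, K) = -9*K
F(w(2, D(-1)), -20)² = (-20)² = 400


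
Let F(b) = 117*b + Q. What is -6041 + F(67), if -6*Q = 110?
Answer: 5339/3 ≈ 1779.7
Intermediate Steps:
Q = -55/3 (Q = -⅙*110 = -55/3 ≈ -18.333)
F(b) = -55/3 + 117*b (F(b) = 117*b - 55/3 = -55/3 + 117*b)
-6041 + F(67) = -6041 + (-55/3 + 117*67) = -6041 + (-55/3 + 7839) = -6041 + 23462/3 = 5339/3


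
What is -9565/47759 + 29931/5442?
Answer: 506219/95518 ≈ 5.2997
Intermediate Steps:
-9565/47759 + 29931/5442 = -9565*1/47759 + 29931*(1/5442) = -9565/47759 + 11/2 = 506219/95518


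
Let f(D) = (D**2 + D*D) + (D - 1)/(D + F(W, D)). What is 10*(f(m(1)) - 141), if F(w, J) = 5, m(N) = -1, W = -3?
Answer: -1395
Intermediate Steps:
f(D) = 2*D**2 + (-1 + D)/(5 + D) (f(D) = (D**2 + D*D) + (D - 1)/(D + 5) = (D**2 + D**2) + (-1 + D)/(5 + D) = 2*D**2 + (-1 + D)/(5 + D))
10*(f(m(1)) - 141) = 10*((-1 - 1 + 2*(-1)**3 + 10*(-1)**2)/(5 - 1) - 141) = 10*((-1 - 1 + 2*(-1) + 10*1)/4 - 141) = 10*((-1 - 1 - 2 + 10)/4 - 141) = 10*((1/4)*6 - 141) = 10*(3/2 - 141) = 10*(-279/2) = -1395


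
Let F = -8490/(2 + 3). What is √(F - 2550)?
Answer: 6*I*√118 ≈ 65.177*I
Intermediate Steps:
F = -1698 (F = -8490/5 = (⅕)*(-8490) = -1698)
√(F - 2550) = √(-1698 - 2550) = √(-4248) = 6*I*√118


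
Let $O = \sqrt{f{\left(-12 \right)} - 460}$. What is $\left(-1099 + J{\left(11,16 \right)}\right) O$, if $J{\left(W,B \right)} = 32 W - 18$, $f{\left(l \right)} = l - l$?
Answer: $- 1530 i \sqrt{115} \approx - 16407.0 i$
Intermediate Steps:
$f{\left(l \right)} = 0$
$J{\left(W,B \right)} = -18 + 32 W$
$O = 2 i \sqrt{115}$ ($O = \sqrt{0 - 460} = \sqrt{-460} = 2 i \sqrt{115} \approx 21.448 i$)
$\left(-1099 + J{\left(11,16 \right)}\right) O = \left(-1099 + \left(-18 + 32 \cdot 11\right)\right) 2 i \sqrt{115} = \left(-1099 + \left(-18 + 352\right)\right) 2 i \sqrt{115} = \left(-1099 + 334\right) 2 i \sqrt{115} = - 765 \cdot 2 i \sqrt{115} = - 1530 i \sqrt{115}$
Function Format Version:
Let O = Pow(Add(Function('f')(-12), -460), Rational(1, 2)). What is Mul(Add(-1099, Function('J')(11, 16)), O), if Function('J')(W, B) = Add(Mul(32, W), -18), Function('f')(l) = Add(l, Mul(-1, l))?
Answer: Mul(-1530, I, Pow(115, Rational(1, 2))) ≈ Mul(-16407., I)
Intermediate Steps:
Function('f')(l) = 0
Function('J')(W, B) = Add(-18, Mul(32, W))
O = Mul(2, I, Pow(115, Rational(1, 2))) (O = Pow(Add(0, -460), Rational(1, 2)) = Pow(-460, Rational(1, 2)) = Mul(2, I, Pow(115, Rational(1, 2))) ≈ Mul(21.448, I))
Mul(Add(-1099, Function('J')(11, 16)), O) = Mul(Add(-1099, Add(-18, Mul(32, 11))), Mul(2, I, Pow(115, Rational(1, 2)))) = Mul(Add(-1099, Add(-18, 352)), Mul(2, I, Pow(115, Rational(1, 2)))) = Mul(Add(-1099, 334), Mul(2, I, Pow(115, Rational(1, 2)))) = Mul(-765, Mul(2, I, Pow(115, Rational(1, 2)))) = Mul(-1530, I, Pow(115, Rational(1, 2)))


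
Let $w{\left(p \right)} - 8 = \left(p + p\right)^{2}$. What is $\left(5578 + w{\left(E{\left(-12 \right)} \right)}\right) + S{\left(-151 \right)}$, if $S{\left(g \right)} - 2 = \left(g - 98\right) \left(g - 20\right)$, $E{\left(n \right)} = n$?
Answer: $48743$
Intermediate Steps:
$w{\left(p \right)} = 8 + 4 p^{2}$ ($w{\left(p \right)} = 8 + \left(p + p\right)^{2} = 8 + \left(2 p\right)^{2} = 8 + 4 p^{2}$)
$S{\left(g \right)} = 2 + \left(-98 + g\right) \left(-20 + g\right)$ ($S{\left(g \right)} = 2 + \left(g - 98\right) \left(g - 20\right) = 2 + \left(-98 + g\right) \left(-20 + g\right)$)
$\left(5578 + w{\left(E{\left(-12 \right)} \right)}\right) + S{\left(-151 \right)} = \left(5578 + \left(8 + 4 \left(-12\right)^{2}\right)\right) + \left(1962 + \left(-151\right)^{2} - -17818\right) = \left(5578 + \left(8 + 4 \cdot 144\right)\right) + \left(1962 + 22801 + 17818\right) = \left(5578 + \left(8 + 576\right)\right) + 42581 = \left(5578 + 584\right) + 42581 = 6162 + 42581 = 48743$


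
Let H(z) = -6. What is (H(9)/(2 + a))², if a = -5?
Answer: 4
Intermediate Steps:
(H(9)/(2 + a))² = (-6/(2 - 5))² = (-6/(-3))² = (-⅓*(-6))² = 2² = 4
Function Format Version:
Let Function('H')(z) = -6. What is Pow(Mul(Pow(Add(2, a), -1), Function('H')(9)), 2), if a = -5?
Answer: 4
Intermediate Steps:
Pow(Mul(Pow(Add(2, a), -1), Function('H')(9)), 2) = Pow(Mul(Pow(Add(2, -5), -1), -6), 2) = Pow(Mul(Pow(-3, -1), -6), 2) = Pow(Mul(Rational(-1, 3), -6), 2) = Pow(2, 2) = 4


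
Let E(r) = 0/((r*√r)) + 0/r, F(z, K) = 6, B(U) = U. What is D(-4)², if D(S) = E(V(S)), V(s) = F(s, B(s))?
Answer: 0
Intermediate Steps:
V(s) = 6
E(r) = 0 (E(r) = 0/(r^(3/2)) + 0 = 0/r^(3/2) + 0 = 0 + 0 = 0)
D(S) = 0
D(-4)² = 0² = 0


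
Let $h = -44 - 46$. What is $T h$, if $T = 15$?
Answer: $-1350$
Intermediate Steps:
$h = -90$ ($h = -44 - 46 = -90$)
$T h = 15 \left(-90\right) = -1350$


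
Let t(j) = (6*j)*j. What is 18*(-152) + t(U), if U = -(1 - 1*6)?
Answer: -2586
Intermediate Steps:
U = 5 (U = -(1 - 6) = -1*(-5) = 5)
t(j) = 6*j²
18*(-152) + t(U) = 18*(-152) + 6*5² = -2736 + 6*25 = -2736 + 150 = -2586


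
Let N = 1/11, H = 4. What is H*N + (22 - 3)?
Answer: 213/11 ≈ 19.364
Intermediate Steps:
N = 1/11 ≈ 0.090909
H*N + (22 - 3) = 4*(1/11) + (22 - 3) = 4/11 + (22 - 1*3) = 4/11 + (22 - 3) = 4/11 + 19 = 213/11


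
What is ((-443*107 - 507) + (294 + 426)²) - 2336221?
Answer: -1865729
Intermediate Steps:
((-443*107 - 507) + (294 + 426)²) - 2336221 = ((-47401 - 507) + 720²) - 2336221 = (-47908 + 518400) - 2336221 = 470492 - 2336221 = -1865729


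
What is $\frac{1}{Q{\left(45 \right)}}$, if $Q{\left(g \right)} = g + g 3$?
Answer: $\frac{1}{180} \approx 0.0055556$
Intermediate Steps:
$Q{\left(g \right)} = 4 g$ ($Q{\left(g \right)} = g + 3 g = 4 g$)
$\frac{1}{Q{\left(45 \right)}} = \frac{1}{4 \cdot 45} = \frac{1}{180}$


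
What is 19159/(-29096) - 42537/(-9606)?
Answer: 175602533/46582696 ≈ 3.7697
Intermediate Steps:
19159/(-29096) - 42537/(-9606) = 19159*(-1/29096) - 42537*(-1/9606) = -19159/29096 + 14179/3202 = 175602533/46582696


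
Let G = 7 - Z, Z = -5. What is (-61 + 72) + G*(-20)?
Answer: -229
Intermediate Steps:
G = 12 (G = 7 - 1*(-5) = 7 + 5 = 12)
(-61 + 72) + G*(-20) = (-61 + 72) + 12*(-20) = 11 - 240 = -229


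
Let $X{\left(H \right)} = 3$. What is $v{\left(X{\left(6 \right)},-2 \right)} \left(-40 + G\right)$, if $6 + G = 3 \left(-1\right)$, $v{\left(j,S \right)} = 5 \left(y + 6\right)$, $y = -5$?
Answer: $-245$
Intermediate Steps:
$v{\left(j,S \right)} = 5$ ($v{\left(j,S \right)} = 5 \left(-5 + 6\right) = 5 \cdot 1 = 5$)
$G = -9$ ($G = -6 + 3 \left(-1\right) = -6 - 3 = -9$)
$v{\left(X{\left(6 \right)},-2 \right)} \left(-40 + G\right) = 5 \left(-40 - 9\right) = 5 \left(-49\right) = -245$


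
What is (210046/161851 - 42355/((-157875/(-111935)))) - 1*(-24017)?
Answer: -6144628958132/1022089065 ≈ -6011.8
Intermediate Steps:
(210046/161851 - 42355/((-157875/(-111935)))) - 1*(-24017) = (210046*(1/161851) - 42355/((-157875*(-1/111935)))) + 24017 = (210046/161851 - 42355/31575/22387) + 24017 = (210046/161851 - 42355*22387/31575) + 24017 = (210046/161851 - 189640277/6315) + 24017 = -30692142032237/1022089065 + 24017 = -6144628958132/1022089065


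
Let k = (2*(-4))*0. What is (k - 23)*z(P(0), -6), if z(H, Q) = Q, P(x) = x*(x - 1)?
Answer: 138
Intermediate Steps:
P(x) = x*(-1 + x)
k = 0 (k = -8*0 = 0)
(k - 23)*z(P(0), -6) = (0 - 23)*(-6) = -23*(-6) = 138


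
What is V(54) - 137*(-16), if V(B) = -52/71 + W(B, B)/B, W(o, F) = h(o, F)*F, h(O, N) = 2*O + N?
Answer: 167082/71 ≈ 2353.3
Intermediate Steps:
h(O, N) = N + 2*O
W(o, F) = F*(F + 2*o) (W(o, F) = (F + 2*o)*F = F*(F + 2*o))
V(B) = -52/71 + 3*B (V(B) = -52/71 + (B*(B + 2*B))/B = -52*1/71 + (B*(3*B))/B = -52/71 + (3*B²)/B = -52/71 + 3*B)
V(54) - 137*(-16) = (-52/71 + 3*54) - 137*(-16) = (-52/71 + 162) - 1*(-2192) = 11450/71 + 2192 = 167082/71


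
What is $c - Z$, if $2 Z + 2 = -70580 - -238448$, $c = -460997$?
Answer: $-544930$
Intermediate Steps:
$Z = 83933$ ($Z = -1 + \frac{-70580 - -238448}{2} = -1 + \frac{-70580 + 238448}{2} = -1 + \frac{1}{2} \cdot 167868 = -1 + 83934 = 83933$)
$c - Z = -460997 - 83933 = -544930$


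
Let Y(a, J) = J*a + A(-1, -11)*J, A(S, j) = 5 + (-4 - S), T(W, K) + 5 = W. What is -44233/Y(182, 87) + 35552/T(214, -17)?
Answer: 50897429/304152 ≈ 167.34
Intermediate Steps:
T(W, K) = -5 + W
A(S, j) = 1 - S
Y(a, J) = 2*J + J*a (Y(a, J) = J*a + (1 - 1*(-1))*J = J*a + (1 + 1)*J = J*a + 2*J = 2*J + J*a)
-44233/Y(182, 87) + 35552/T(214, -17) = -44233*1/(87*(2 + 182)) + 35552/(-5 + 214) = -44233/(87*184) + 35552/209 = -44233/16008 + 35552*(1/209) = -44233*1/16008 + 3232/19 = -44233/16008 + 3232/19 = 50897429/304152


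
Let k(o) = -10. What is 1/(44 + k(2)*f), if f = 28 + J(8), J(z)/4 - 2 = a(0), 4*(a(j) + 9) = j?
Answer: 1/44 ≈ 0.022727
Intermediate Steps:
a(j) = -9 + j/4
J(z) = -28 (J(z) = 8 + 4*(-9 + (1/4)*0) = 8 + 4*(-9 + 0) = 8 + 4*(-9) = 8 - 36 = -28)
f = 0 (f = 28 - 28 = 0)
1/(44 + k(2)*f) = 1/(44 - 10*0) = 1/(44 + 0) = 1/44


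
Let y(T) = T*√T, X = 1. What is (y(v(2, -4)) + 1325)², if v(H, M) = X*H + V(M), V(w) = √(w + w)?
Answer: (1325 + 2*√2*(1 + I*√2)^(3/2))² ≈ 1.7579e+6 + 1.694e+4*I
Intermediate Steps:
V(w) = √2*√w (V(w) = √(2*w) = √2*√w)
v(H, M) = H + √2*√M (v(H, M) = 1*H + √2*√M = H + √2*√M)
y(T) = T^(3/2)
(y(v(2, -4)) + 1325)² = ((2 + √2*√(-4))^(3/2) + 1325)² = ((2 + √2*(2*I))^(3/2) + 1325)² = ((2 + 2*I*√2)^(3/2) + 1325)² = (1325 + (2 + 2*I*√2)^(3/2))²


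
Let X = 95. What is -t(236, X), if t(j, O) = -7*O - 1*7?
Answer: 672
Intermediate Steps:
t(j, O) = -7 - 7*O (t(j, O) = -7*O - 7 = -7 - 7*O)
-t(236, X) = -(-7 - 7*95) = -(-7 - 665) = -1*(-672) = 672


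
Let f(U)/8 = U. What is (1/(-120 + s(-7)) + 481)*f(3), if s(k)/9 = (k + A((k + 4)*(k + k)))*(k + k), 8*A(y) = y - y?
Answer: 1466092/127 ≈ 11544.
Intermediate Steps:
f(U) = 8*U
A(y) = 0 (A(y) = (y - y)/8 = (⅛)*0 = 0)
s(k) = 18*k² (s(k) = 9*((k + 0)*(k + k)) = 9*(k*(2*k)) = 9*(2*k²) = 18*k²)
(1/(-120 + s(-7)) + 481)*f(3) = (1/(-120 + 18*(-7)²) + 481)*(8*3) = (1/(-120 + 18*49) + 481)*24 = (1/(-120 + 882) + 481)*24 = (1/762 + 481)*24 = (366523/762)*24 = 1466092/127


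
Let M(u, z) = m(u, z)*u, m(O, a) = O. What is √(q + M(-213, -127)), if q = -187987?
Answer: I*√142618 ≈ 377.65*I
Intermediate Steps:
M(u, z) = u² (M(u, z) = u*u = u²)
√(q + M(-213, -127)) = √(-187987 + (-213)²) = √(-187987 + 45369) = √(-142618) = I*√142618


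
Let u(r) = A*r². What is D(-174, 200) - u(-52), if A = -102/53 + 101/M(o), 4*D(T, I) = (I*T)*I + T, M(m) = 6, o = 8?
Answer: -566153497/318 ≈ -1.7804e+6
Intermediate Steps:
D(T, I) = T/4 + T*I²/4 (D(T, I) = ((I*T)*I + T)/4 = (T*I² + T)/4 = (T + T*I²)/4 = T/4 + T*I²/4)
A = 4741/318 (A = -102/53 + 101/6 = 4741/318 ≈ 14.909)
u(r) = 4741*r²/318
D(-174, 200) - u(-52) = (¼)*(-174)*(1 + 200²) - 4741*(-52)²/318 = (¼)*(-174)*(1 + 40000) - 4741*2704/318 = (¼)*(-174)*40001 - 1*6409832/159 = -3480087/2 - 6409832/159 = -566153497/318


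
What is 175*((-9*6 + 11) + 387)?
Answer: 60200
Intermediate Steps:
175*((-9*6 + 11) + 387) = 175*((-54 + 11) + 387) = 175*(-43 + 387) = 175*344 = 60200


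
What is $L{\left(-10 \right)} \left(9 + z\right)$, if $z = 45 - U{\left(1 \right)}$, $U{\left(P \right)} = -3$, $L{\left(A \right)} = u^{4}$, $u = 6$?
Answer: $73872$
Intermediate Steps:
$L{\left(A \right)} = 1296$ ($L{\left(A \right)} = 6^{4} = 1296$)
$z = 48$ ($z = 45 - -3 = 45 + 3 = 48$)
$L{\left(-10 \right)} \left(9 + z\right) = 1296 \left(9 + 48\right) = 1296 \cdot 57 = 73872$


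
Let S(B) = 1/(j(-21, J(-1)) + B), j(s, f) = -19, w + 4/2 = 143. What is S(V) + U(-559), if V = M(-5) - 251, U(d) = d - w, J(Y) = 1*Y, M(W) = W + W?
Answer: -196001/280 ≈ -700.00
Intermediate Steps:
w = 141 (w = -2 + 143 = 141)
M(W) = 2*W
J(Y) = Y
U(d) = -141 + d (U(d) = d - 1*141 = d - 141 = -141 + d)
V = -261 (V = 2*(-5) - 251 = -10 - 251 = -261)
S(B) = 1/(-19 + B)
S(V) + U(-559) = 1/(-19 - 261) + (-141 - 559) = 1/(-280) - 700 = -1/280 - 700 = -196001/280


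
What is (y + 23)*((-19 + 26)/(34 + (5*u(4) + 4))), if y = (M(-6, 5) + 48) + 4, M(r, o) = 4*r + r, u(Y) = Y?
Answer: 315/58 ≈ 5.4310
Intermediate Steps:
M(r, o) = 5*r
y = 22 (y = (5*(-6) + 48) + 4 = (-30 + 48) + 4 = 18 + 4 = 22)
(y + 23)*((-19 + 26)/(34 + (5*u(4) + 4))) = (22 + 23)*((-19 + 26)/(34 + (5*4 + 4))) = 45*(7/(34 + (20 + 4))) = 45*(7/(34 + 24)) = 45*(7/58) = 315/58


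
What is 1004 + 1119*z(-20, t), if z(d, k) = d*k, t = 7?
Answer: -155656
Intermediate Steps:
1004 + 1119*z(-20, t) = 1004 + 1119*(-20*7) = 1004 + 1119*(-140) = 1004 - 156660 = -155656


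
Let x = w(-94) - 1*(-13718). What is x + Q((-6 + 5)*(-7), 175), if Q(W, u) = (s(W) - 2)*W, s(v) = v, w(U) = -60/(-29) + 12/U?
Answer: 18747985/1363 ≈ 13755.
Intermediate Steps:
w(U) = 60/29 + 12/U (w(U) = -60*(-1/29) + 12/U = 60/29 + 12/U)
Q(W, u) = W*(-2 + W) (Q(W, u) = (W - 2)*W = (-2 + W)*W = W*(-2 + W))
x = 18700280/1363 (x = (60/29 + 12/(-94)) - 1*(-13718) = (60/29 + 12*(-1/94)) + 13718 = (60/29 - 6/47) + 13718 = 2646/1363 + 13718 = 18700280/1363 ≈ 13720.)
x + Q((-6 + 5)*(-7), 175) = 18700280/1363 + ((-6 + 5)*(-7))*(-2 + (-6 + 5)*(-7)) = 18700280/1363 + (-1*(-7))*(-2 - 1*(-7)) = 18700280/1363 + 7*(-2 + 7) = 18700280/1363 + 7*5 = 18700280/1363 + 35 = 18747985/1363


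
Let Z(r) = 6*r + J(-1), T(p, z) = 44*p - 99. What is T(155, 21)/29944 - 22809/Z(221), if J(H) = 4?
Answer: -17738257/1048040 ≈ -16.925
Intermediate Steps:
T(p, z) = -99 + 44*p
Z(r) = 4 + 6*r (Z(r) = 6*r + 4 = 4 + 6*r)
T(155, 21)/29944 - 22809/Z(221) = (-99 + 44*155)/29944 - 22809/(4 + 6*221) = (-99 + 6820)*(1/29944) - 22809/(4 + 1326) = 6721*(1/29944) - 22809/1330 = 6721/29944 - 22809*1/1330 = 6721/29944 - 22809/1330 = -17738257/1048040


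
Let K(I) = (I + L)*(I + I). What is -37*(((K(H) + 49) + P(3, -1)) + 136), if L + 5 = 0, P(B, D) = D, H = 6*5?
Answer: -62308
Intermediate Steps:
H = 30
L = -5 (L = -5 + 0 = -5)
K(I) = 2*I*(-5 + I) (K(I) = (I - 5)*(I + I) = (-5 + I)*(2*I) = 2*I*(-5 + I))
-37*(((K(H) + 49) + P(3, -1)) + 136) = -37*(((2*30*(-5 + 30) + 49) - 1) + 136) = -37*(((2*30*25 + 49) - 1) + 136) = -37*(((1500 + 49) - 1) + 136) = -37*((1549 - 1) + 136) = -37*(1548 + 136) = -37*1684 = -62308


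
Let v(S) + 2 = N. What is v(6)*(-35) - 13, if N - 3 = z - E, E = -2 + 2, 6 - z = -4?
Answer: -398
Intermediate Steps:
z = 10 (z = 6 - 1*(-4) = 6 + 4 = 10)
E = 0
N = 13 (N = 3 + (10 - 1*0) = 3 + (10 + 0) = 3 + 10 = 13)
v(S) = 11 (v(S) = -2 + 13 = 11)
v(6)*(-35) - 13 = 11*(-35) - 13 = -385 - 13 = -398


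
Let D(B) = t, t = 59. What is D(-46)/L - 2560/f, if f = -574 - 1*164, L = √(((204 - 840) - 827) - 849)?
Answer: 1280/369 - 59*I*√2/68 ≈ 3.4688 - 1.227*I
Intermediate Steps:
L = 34*I*√2 (L = √((-636 - 827) - 849) = √(-1463 - 849) = √(-2312) = 34*I*√2 ≈ 48.083*I)
f = -738 (f = -574 - 164 = -738)
D(B) = 59
D(-46)/L - 2560/f = 59/((34*I*√2)) - 2560/(-738) = 59*(-I*√2/68) - 2560*(-1/738) = -59*I*√2/68 + 1280/369 = 1280/369 - 59*I*√2/68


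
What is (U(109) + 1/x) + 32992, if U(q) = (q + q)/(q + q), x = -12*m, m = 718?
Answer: 284267687/8616 ≈ 32993.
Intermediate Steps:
x = -8616 (x = -12*718 = -8616)
U(q) = 1 (U(q) = (2*q)/((2*q)) = (2*q)*(1/(2*q)) = 1)
(U(109) + 1/x) + 32992 = (1 + 1/(-8616)) + 32992 = (1 - 1/8616) + 32992 = 8615/8616 + 32992 = 284267687/8616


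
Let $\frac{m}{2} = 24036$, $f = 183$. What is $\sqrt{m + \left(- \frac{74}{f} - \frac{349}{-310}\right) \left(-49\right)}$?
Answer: $\frac{\sqrt{154596008642010}}{56730} \approx 219.17$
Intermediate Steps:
$m = 48072$ ($m = 2 \cdot 24036 = 48072$)
$\sqrt{m + \left(- \frac{74}{f} - \frac{349}{-310}\right) \left(-49\right)} = \sqrt{48072 + \left(- \frac{74}{183} - \frac{349}{-310}\right) \left(-49\right)} = \sqrt{48072 + \left(\left(-74\right) \frac{1}{183} - - \frac{349}{310}\right) \left(-49\right)} = \sqrt{48072 + \left(- \frac{74}{183} + \frac{349}{310}\right) \left(-49\right)} = \sqrt{48072 + \frac{40927}{56730} \left(-49\right)} = \sqrt{48072 - \frac{2005423}{56730}} = \sqrt{\frac{2725119137}{56730}} = \frac{\sqrt{154596008642010}}{56730}$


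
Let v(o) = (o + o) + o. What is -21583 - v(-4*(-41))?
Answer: -22075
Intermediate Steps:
v(o) = 3*o (v(o) = 2*o + o = 3*o)
-21583 - v(-4*(-41)) = -21583 - 3*(-4*(-41)) = -21583 - 3*164 = -21583 - 1*492 = -21583 - 492 = -22075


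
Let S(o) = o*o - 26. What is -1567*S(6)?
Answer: -15670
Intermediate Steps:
S(o) = -26 + o² (S(o) = o² - 26 = -26 + o²)
-1567*S(6) = -1567*(-26 + 6²) = -1567*(-26 + 36) = -1567*10 = -15670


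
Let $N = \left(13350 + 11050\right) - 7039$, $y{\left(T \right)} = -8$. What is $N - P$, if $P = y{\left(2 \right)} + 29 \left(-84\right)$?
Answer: $19805$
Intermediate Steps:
$P = -2444$ ($P = -8 + 29 \left(-84\right) = -8 - 2436 = -2444$)
$N = 17361$ ($N = 24400 - 7039 = 17361$)
$N - P = 17361 - -2444 = 17361 + 2444 = 19805$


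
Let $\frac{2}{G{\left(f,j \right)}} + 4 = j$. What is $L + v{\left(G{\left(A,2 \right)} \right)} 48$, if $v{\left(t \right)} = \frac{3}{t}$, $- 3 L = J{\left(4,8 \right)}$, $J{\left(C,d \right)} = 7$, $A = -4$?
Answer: $- \frac{439}{3} \approx -146.33$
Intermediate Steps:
$G{\left(f,j \right)} = \frac{2}{-4 + j}$
$L = - \frac{7}{3}$ ($L = \left(- \frac{1}{3}\right) 7 = - \frac{7}{3} \approx -2.3333$)
$L + v{\left(G{\left(A,2 \right)} \right)} 48 = - \frac{7}{3} + \frac{3}{2 \frac{1}{-4 + 2}} \cdot 48 = - \frac{7}{3} + \frac{3}{2 \frac{1}{-2}} \cdot 48 = - \frac{7}{3} + \frac{3}{2 \left(- \frac{1}{2}\right)} 48 = - \frac{7}{3} + \frac{3}{-1} \cdot 48 = - \frac{7}{3} + 3 \left(-1\right) 48 = - \frac{7}{3} - 144 = - \frac{439}{3}$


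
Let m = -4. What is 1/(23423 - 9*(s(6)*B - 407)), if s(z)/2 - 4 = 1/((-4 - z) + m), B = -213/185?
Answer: 259/7036361 ≈ 3.6809e-5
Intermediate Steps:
B = -213/185 (B = -213*1/185 = -213/185 ≈ -1.1514)
s(z) = 8 + 2/(-8 - z) (s(z) = 8 + 2/((-4 - z) - 4) = 8 + 2/(-8 - z))
1/(23423 - 9*(s(6)*B - 407)) = 1/(23423 - 9*((2*(31 + 4*6)/(8 + 6))*(-213/185) - 407)) = 1/(23423 - 9*((2*(31 + 24)/14)*(-213/185) - 407)) = 1/(23423 - 9*((2*(1/14)*55)*(-213/185) - 407)) = 1/(23423 - 9*((55/7)*(-213/185) - 407)) = 1/(23423 - 9*(-2343/259 - 407)) = 1/(23423 - 9*(-107756/259)) = 1/(23423 + 969804/259) = 1/(7036361/259) = 259/7036361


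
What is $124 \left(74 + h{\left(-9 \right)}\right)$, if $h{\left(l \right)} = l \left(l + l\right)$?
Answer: $29264$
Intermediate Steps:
$h{\left(l \right)} = 2 l^{2}$ ($h{\left(l \right)} = l 2 l = 2 l^{2}$)
$124 \left(74 + h{\left(-9 \right)}\right) = 124 \left(74 + 2 \left(-9\right)^{2}\right) = 124 \left(74 + 2 \cdot 81\right) = 124 \left(74 + 162\right) = 124 \cdot 236 = 29264$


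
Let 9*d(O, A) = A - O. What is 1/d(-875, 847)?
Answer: 3/574 ≈ 0.0052265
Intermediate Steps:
d(O, A) = -O/9 + A/9 (d(O, A) = (A - O)/9 = -O/9 + A/9)
1/d(-875, 847) = 1/(-1/9*(-875) + (1/9)*847) = 1/(875/9 + 847/9) = 1/(574/3) = 3/574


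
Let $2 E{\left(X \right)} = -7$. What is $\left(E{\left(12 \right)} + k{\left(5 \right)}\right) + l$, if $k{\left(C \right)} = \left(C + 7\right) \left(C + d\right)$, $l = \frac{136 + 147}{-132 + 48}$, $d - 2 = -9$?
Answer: $- \frac{2593}{84} \approx -30.869$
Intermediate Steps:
$E{\left(X \right)} = - \frac{7}{2}$ ($E{\left(X \right)} = \frac{1}{2} \left(-7\right) = - \frac{7}{2}$)
$d = -7$ ($d = 2 - 9 = -7$)
$l = - \frac{283}{84}$ ($l = \frac{283}{-84} = 283 \left(- \frac{1}{84}\right) = - \frac{283}{84} \approx -3.369$)
$k{\left(C \right)} = \left(-7 + C\right) \left(7 + C\right)$ ($k{\left(C \right)} = \left(C + 7\right) \left(C - 7\right) = \left(7 + C\right) \left(-7 + C\right) = \left(-7 + C\right) \left(7 + C\right)$)
$\left(E{\left(12 \right)} + k{\left(5 \right)}\right) + l = \left(- \frac{7}{2} - \left(49 - 5^{2}\right)\right) - \frac{283}{84} = \left(- \frac{7}{2} + \left(-49 + 25\right)\right) - \frac{283}{84} = \left(- \frac{7}{2} - 24\right) - \frac{283}{84} = - \frac{55}{2} - \frac{283}{84} = - \frac{2593}{84}$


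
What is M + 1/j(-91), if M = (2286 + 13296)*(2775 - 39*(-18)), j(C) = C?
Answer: 4930253873/91 ≈ 5.4179e+7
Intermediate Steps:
M = 54178614 (M = 15582*(2775 + 702) = 15582*3477 = 54178614)
M + 1/j(-91) = 54178614 + 1/(-91) = 54178614 - 1/91 = 4930253873/91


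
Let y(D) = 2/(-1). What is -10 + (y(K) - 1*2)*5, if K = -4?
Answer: -30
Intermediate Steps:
y(D) = -2 (y(D) = 2*(-1) = -2)
-10 + (y(K) - 1*2)*5 = -10 + (-2 - 1*2)*5 = -10 + (-2 - 2)*5 = -10 - 4*5 = -10 - 20 = -30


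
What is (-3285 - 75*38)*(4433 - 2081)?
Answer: -14429520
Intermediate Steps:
(-3285 - 75*38)*(4433 - 2081) = (-3285 - 2850)*2352 = -6135*2352 = -14429520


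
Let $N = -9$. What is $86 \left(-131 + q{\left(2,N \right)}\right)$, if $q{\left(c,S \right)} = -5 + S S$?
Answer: $-4730$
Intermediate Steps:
$q{\left(c,S \right)} = -5 + S^{2}$
$86 \left(-131 + q{\left(2,N \right)}\right) = 86 \left(-131 - \left(5 - \left(-9\right)^{2}\right)\right) = 86 \left(-131 + \left(-5 + 81\right)\right) = 86 \left(-131 + 76\right) = 86 \left(-55\right) = -4730$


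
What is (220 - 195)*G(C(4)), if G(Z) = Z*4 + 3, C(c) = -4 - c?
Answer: -725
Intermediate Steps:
G(Z) = 3 + 4*Z (G(Z) = 4*Z + 3 = 3 + 4*Z)
(220 - 195)*G(C(4)) = (220 - 195)*(3 + 4*(-4 - 1*4)) = 25*(3 + 4*(-4 - 4)) = 25*(3 + 4*(-8)) = 25*(3 - 32) = 25*(-29) = -725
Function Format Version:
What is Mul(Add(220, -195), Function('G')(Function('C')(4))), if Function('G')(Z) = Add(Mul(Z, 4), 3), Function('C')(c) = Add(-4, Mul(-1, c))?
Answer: -725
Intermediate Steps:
Function('G')(Z) = Add(3, Mul(4, Z)) (Function('G')(Z) = Add(Mul(4, Z), 3) = Add(3, Mul(4, Z)))
Mul(Add(220, -195), Function('G')(Function('C')(4))) = Mul(Add(220, -195), Add(3, Mul(4, Add(-4, Mul(-1, 4))))) = Mul(25, Add(3, Mul(4, Add(-4, -4)))) = Mul(25, Add(3, Mul(4, -8))) = Mul(25, Add(3, -32)) = Mul(25, -29) = -725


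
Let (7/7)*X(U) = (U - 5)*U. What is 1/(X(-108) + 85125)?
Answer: 1/97329 ≈ 1.0274e-5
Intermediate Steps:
X(U) = U*(-5 + U) (X(U) = (U - 5)*U = (-5 + U)*U = U*(-5 + U))
1/(X(-108) + 85125) = 1/(-108*(-5 - 108) + 85125) = 1/(-108*(-113) + 85125) = 1/(12204 + 85125) = 1/97329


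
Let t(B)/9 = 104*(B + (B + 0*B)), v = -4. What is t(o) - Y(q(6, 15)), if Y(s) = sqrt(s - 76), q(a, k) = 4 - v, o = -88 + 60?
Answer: -52416 - 2*I*sqrt(17) ≈ -52416.0 - 8.2462*I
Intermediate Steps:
o = -28
q(a, k) = 8 (q(a, k) = 4 - 1*(-4) = 4 + 4 = 8)
t(B) = 1872*B (t(B) = 9*(104*(B + (B + 0*B))) = 9*(104*(B + (B + 0))) = 9*(104*(B + B)) = 9*(104*(2*B)) = 9*(208*B) = 1872*B)
Y(s) = sqrt(-76 + s)
t(o) - Y(q(6, 15)) = 1872*(-28) - sqrt(-76 + 8) = -52416 - sqrt(-68) = -52416 - 2*I*sqrt(17)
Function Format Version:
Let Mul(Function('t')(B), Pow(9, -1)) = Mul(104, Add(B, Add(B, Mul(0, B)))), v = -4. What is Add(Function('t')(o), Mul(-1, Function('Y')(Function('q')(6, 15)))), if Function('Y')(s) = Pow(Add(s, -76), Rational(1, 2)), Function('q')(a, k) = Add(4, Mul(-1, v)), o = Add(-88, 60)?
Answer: Add(-52416, Mul(-2, I, Pow(17, Rational(1, 2)))) ≈ Add(-52416., Mul(-8.2462, I))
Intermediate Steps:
o = -28
Function('q')(a, k) = 8 (Function('q')(a, k) = Add(4, Mul(-1, -4)) = Add(4, 4) = 8)
Function('t')(B) = Mul(1872, B) (Function('t')(B) = Mul(9, Mul(104, Add(B, Add(B, Mul(0, B))))) = Mul(9, Mul(104, Add(B, Add(B, 0)))) = Mul(9, Mul(104, Add(B, B))) = Mul(9, Mul(104, Mul(2, B))) = Mul(9, Mul(208, B)) = Mul(1872, B))
Function('Y')(s) = Pow(Add(-76, s), Rational(1, 2))
Add(Function('t')(o), Mul(-1, Function('Y')(Function('q')(6, 15)))) = Add(Mul(1872, -28), Mul(-1, Pow(Add(-76, 8), Rational(1, 2)))) = Add(-52416, Mul(-1, Pow(-68, Rational(1, 2)))) = Add(-52416, Mul(-1, Mul(2, I, Pow(17, Rational(1, 2))))) = Add(-52416, Mul(-2, I, Pow(17, Rational(1, 2))))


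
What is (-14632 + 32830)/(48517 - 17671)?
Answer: 3033/5141 ≈ 0.58996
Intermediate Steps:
(-14632 + 32830)/(48517 - 17671) = 18198/30846 = 18198*(1/30846) = 3033/5141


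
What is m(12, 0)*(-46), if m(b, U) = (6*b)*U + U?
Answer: 0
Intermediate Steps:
m(b, U) = U + 6*U*b (m(b, U) = 6*U*b + U = U + 6*U*b)
m(12, 0)*(-46) = (0*(1 + 6*12))*(-46) = (0*(1 + 72))*(-46) = (0*73)*(-46) = 0*(-46) = 0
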